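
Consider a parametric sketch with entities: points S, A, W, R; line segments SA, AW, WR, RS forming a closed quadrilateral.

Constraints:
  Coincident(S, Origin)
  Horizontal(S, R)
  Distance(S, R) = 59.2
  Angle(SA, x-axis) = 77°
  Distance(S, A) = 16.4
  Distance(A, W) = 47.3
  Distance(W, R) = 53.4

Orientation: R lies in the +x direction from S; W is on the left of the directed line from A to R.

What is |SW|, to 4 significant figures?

61.71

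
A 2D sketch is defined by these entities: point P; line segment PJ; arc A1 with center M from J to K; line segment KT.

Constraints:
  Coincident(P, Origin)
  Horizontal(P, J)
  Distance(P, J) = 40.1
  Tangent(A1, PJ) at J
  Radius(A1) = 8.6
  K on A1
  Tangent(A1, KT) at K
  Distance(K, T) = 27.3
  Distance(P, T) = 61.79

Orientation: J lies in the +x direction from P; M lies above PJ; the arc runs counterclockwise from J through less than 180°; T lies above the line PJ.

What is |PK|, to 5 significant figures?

49.314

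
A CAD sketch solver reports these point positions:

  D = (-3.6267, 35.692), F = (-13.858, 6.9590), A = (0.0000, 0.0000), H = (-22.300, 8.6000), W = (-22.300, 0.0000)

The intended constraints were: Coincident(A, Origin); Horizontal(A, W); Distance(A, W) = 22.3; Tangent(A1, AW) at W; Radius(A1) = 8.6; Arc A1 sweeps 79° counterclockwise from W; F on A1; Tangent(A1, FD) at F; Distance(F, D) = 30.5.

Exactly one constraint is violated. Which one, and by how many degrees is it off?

Tangent(A1, FD) at F — off by 8.60°.

A = (0.00, 0.00) ✓; A.y = 0.00, W.y = 0.00 ✓; |AW| = 22.30 ✓; ∠(HW, WA) = 90.00° ✓; |HW| = 8.600 ✓; bearing(H→F) − bearing(H→W) = 79.00° ✓; |HF| = 8.600 ✓; ∠(HF, FD) = 98.60° ✗; |FD| = 30.50 ✓.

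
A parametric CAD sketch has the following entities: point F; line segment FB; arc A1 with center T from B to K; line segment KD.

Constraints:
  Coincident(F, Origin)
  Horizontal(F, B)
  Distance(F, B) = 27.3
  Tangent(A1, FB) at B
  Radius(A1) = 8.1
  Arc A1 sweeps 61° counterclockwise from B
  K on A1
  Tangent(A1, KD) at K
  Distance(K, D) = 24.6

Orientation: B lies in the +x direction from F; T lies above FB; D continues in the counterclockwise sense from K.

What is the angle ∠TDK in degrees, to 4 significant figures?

18.23°

F is at the origin; F and B share the same y with |FB| = 27.3 and B on the +x side, so B = (27.30, 0.000). A1 meets FB tangentially, so TB is at right angles to FB, so T = B + (0, 8.1) = (27.30, 8.100). On A1, B sits at bearing -90° from T; a 61° counterclockwise sweep puts K at bearing -29°, so K = T + 8.1·(cos -29°, sin -29°) = (34.38, 4.173). Since A1 is tangent to KD there, TK ⟂ KD, so KD runs along (−sin -29°, cos -29°); with |KD| = 24.6, D = (46.31, 25.69). Then cos ∠TDK = DT·DK / (|DT||DK|), giving 18.23°.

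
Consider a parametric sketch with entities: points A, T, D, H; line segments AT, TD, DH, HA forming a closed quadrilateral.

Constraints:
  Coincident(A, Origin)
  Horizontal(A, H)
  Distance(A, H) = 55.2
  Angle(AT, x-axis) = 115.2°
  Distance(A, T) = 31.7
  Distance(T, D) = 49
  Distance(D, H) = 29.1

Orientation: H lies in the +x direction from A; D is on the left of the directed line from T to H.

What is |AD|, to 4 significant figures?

40.61

Checks: |AH| = 55.20 ✓; |AT| = 31.70 ✓; |TD| = 49.00 ✓; |DH| = 29.10 ✓.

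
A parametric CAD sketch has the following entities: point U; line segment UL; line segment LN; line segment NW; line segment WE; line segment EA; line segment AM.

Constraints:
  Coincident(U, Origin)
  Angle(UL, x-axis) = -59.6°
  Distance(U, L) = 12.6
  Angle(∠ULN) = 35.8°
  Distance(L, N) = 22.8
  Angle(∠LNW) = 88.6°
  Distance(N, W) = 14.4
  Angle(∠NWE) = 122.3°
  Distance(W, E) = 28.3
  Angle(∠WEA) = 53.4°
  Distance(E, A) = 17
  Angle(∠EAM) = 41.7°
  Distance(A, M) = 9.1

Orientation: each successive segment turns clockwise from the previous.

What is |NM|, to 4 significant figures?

26.17

∠WEA = 53.4° gives EA at -119.5° from the x-axis; with |EA| = 17.0, A = (11.36, 0.06455). ∠EAM = 41.7° gives AM at 102.2° from the x-axis; with |AM| = 9.1, M = (9.435, 8.959). Then |NM| = |M − N| = 26.17.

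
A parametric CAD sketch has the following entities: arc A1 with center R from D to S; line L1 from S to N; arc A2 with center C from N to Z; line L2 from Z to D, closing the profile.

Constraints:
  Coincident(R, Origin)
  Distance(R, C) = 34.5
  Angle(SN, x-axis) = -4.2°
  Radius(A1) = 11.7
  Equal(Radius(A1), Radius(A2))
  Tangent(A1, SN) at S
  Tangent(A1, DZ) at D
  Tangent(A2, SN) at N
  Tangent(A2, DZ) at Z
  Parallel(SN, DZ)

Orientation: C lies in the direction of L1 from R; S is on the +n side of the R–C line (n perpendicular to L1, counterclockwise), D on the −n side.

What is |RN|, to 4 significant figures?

36.43

Tangency of A1 to both parallel lines with radius 11.7 puts S and D at R ± 11.7·n: S = (0.8569, 11.67), D = (-0.8569, -11.67). Equal radii place N and Z the same way about C: N = C + 11.7·n = (35.26, 9.142), Z = C − 11.7·n = (33.55, -14.20). Then |RN| = |N − R| = 36.43.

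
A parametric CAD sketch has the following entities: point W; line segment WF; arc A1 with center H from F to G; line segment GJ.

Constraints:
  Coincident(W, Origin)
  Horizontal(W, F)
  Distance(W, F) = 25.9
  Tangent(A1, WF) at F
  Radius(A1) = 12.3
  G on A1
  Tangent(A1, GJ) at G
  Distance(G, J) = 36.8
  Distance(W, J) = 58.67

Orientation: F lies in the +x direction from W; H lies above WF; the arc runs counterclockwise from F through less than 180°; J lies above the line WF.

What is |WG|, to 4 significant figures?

40.80

Checks: |HG| = 12.30 ✓; ∠(HG, GJ) = 90.00° ✓; |GJ| = 36.80 ✓; |WJ| = 58.67 ✓.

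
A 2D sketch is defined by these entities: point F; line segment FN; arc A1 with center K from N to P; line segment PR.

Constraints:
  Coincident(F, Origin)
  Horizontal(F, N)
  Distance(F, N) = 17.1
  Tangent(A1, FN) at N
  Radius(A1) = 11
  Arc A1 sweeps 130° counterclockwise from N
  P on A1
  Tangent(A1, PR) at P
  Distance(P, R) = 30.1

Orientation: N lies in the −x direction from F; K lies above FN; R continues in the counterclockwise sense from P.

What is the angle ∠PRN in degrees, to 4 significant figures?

25.13°

On A1, N sits at bearing -90° from K; a 130° counterclockwise sweep puts P at bearing 40°, so P = K + 11.0·(cos 40°, sin 40°) = (-8.674, 18.07). The tangent condition forces KP to be normal to PR, so PR runs along (−sin 40°, cos 40°); with |PR| = 30.1, R = (-28.02, 41.13). Then cos ∠PRN = RP·RN / (|RP||RN|), giving 25.13°.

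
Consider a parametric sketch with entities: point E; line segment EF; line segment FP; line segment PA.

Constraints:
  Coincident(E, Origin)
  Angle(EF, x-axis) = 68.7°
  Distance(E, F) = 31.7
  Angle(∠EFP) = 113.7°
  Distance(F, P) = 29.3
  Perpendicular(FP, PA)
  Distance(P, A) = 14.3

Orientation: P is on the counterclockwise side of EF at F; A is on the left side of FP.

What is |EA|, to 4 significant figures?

44.55

E is at the origin; EF runs at 68.7° with length 31.7, so F = 31.7·(cos 68.7°, sin 68.7°) = (11.52, 29.53). ∠EFP = 113.7°, so FP runs at 68.7° + (180° − 113.7°) = 135.0° from the x-axis; with |FP| = 29.3, P = F + 29.3·(cos 135.0°, sin 135.0°) = (-9.203, 50.25). FP ⟂ PA; with |PA| = 14.3 on the left of FP, A = P + 14.3·(-0.7071, -0.7071) = (-19.31, 40.14). Then |EA| = |A − E| = 44.55.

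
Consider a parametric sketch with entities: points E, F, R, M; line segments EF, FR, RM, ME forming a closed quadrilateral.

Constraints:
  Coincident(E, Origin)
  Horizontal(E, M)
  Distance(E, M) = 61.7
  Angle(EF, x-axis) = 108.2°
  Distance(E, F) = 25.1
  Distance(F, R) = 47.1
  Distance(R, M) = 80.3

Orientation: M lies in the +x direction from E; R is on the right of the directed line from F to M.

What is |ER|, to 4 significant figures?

27.36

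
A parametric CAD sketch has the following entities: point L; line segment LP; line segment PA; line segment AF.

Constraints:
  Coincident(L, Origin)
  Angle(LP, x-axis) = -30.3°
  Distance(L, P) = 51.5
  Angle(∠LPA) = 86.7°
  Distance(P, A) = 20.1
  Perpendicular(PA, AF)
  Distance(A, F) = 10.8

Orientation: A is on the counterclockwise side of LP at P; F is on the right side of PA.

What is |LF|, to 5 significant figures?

64.531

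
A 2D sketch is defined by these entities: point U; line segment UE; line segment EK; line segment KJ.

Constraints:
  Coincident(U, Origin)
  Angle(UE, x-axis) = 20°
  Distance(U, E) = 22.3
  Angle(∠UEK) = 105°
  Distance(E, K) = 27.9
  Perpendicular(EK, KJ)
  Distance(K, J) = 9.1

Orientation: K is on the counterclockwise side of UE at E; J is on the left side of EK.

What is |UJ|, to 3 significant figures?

35.9

U is at the origin; UE runs at 20.0° with length 22.3, so E = 22.3·(cos 20.0°, sin 20.0°) = (21.0, 7.63). ∠UEK = 105.0°, so EK runs at 20.0° + (180° − 105.0°) = 95.0° from the x-axis; with |EK| = 27.9, K = E + 27.9·(cos 95.0°, sin 95.0°) = (18.5, 35.4). EK ⟂ KJ; with |KJ| = 9.1 on the left of EK, J = K + 9.1·(-0.996, -0.0872) = (9.46, 34.6). Then |UJ| = |J − U| = 35.9.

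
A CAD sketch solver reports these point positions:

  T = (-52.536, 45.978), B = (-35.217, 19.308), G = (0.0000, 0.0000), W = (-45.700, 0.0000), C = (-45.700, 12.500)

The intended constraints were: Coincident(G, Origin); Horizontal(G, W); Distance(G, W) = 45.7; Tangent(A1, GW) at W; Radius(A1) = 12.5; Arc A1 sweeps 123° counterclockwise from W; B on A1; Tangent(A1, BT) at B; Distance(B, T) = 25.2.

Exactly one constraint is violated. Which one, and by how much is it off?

Distance(B, T) = 25.2 — off by 6.60.

G = (0.00, 0.00) ✓; G.y = 0.00, W.y = 0.00 ✓; |GW| = 45.70 ✓; ∠(CW, WG) = 90.00° ✓; |CW| = 12.50 ✓; bearing(C→B) − bearing(C→W) = 123.0° ✓; |CB| = 12.50 ✓; ∠(CB, BT) = 90.00° ✓; |BT| = 31.80 ✗.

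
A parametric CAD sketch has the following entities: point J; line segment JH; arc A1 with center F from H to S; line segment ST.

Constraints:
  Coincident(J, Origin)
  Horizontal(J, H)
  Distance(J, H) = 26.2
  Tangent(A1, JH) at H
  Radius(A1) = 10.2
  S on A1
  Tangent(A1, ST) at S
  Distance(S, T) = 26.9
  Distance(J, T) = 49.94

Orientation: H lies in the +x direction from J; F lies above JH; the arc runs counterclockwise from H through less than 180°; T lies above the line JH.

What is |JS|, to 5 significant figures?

38.151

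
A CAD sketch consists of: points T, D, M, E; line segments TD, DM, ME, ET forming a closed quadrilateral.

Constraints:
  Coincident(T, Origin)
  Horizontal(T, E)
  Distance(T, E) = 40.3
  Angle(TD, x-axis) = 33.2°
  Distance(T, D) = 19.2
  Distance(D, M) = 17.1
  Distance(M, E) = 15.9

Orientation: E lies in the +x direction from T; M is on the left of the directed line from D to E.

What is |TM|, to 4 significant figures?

35.67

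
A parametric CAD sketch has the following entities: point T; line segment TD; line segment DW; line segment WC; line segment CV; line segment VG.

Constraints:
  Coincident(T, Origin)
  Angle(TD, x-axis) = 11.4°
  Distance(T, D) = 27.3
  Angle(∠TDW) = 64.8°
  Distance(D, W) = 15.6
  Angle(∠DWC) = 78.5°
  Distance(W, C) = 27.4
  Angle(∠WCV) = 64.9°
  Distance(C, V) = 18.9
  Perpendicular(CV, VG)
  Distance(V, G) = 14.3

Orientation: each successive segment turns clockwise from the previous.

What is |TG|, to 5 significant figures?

22.148

∠WCV = 64.9° gives CV at 39.600° from the x-axis; with |CV| = 18.9, V = (12.831, 14.003). CV ⟂ VG, so VG runs at -50.400°; with |VG| = 14.3, G = (21.946, 2.9849). Then |TG| = |G − T| = 22.148.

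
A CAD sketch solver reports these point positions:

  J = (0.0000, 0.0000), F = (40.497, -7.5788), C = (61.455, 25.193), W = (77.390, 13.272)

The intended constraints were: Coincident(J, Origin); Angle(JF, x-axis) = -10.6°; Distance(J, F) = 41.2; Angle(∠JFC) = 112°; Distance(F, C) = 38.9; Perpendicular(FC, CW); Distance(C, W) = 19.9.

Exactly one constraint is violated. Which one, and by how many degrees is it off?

Perpendicular(FC, CW) — off by 4.20°.

J = (0.00, 0.00) ✓; JF at -10.60° ✓; |JF| = 41.20 ✓; ∠JFC = 112.0° ✓; |FC| = 38.90 ✓; ∠(FC, CW) = 94.20° ✗; |CW| = 19.90 ✓.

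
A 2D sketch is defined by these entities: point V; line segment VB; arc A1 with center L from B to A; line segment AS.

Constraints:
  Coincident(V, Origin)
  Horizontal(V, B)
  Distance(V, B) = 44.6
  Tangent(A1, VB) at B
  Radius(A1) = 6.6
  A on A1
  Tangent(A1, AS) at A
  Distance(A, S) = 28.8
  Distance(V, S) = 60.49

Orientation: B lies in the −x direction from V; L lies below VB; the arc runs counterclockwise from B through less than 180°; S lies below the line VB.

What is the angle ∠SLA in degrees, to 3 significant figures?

77.1°

V is at the origin; V and B share the same y with |VB| = 44.6 and B on the −x side, so B = (-44.6, 0.00). A1 meets VB tangentially, so LB is at right angles to VB, so L = B + (0, -6.6) = (-44.6, -6.60). Since LA ⟂ AS (tangency), |LS| = √(6.6² + 28.8²) = 29.5 regardless of where A sits on A1. So S lies on both circle(V, 60.49) and circle(L, 29.5); the below-VB intersection is S = (-48.7, -35.9). A is the foot of the tangent from S: A = (-51.2, -7.16).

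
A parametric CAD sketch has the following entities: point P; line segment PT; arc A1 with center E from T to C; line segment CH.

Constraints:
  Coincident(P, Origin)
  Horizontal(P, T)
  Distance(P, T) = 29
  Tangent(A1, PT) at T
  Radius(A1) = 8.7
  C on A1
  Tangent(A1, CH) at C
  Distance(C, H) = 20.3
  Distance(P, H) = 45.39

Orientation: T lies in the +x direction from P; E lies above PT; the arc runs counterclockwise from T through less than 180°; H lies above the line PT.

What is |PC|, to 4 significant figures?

38.94

Checks: P = (0.00, 0.00) ✓; P.y = 0.00, T.y = 0.00 ✓; |EC| = 8.700 ✓; ∠(EC, CH) = 90.00° ✓; |CH| = 20.30 ✓; |PH| = 45.39 ✓.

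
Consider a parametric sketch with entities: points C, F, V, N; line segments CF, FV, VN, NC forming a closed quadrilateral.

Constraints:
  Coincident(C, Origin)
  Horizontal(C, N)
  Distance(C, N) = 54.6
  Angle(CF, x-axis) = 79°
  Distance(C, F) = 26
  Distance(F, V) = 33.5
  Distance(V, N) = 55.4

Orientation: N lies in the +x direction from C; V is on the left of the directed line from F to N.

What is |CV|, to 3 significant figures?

56.9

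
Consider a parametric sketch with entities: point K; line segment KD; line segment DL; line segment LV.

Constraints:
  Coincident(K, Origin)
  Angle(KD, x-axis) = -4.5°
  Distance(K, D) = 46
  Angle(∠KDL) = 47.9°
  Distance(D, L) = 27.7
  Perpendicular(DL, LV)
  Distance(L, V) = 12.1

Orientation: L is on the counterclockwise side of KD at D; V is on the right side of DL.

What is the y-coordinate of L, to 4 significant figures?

18.34

K is at the origin; KD runs at -4.5° with length 46.0, so D = 46.0·(cos -4.5°, sin -4.5°) = (45.86, -3.609). ∠KDL = 47.9°, so DL runs at -4.5° + (180° − 47.9°) = 127.6° from the x-axis; with |DL| = 27.7, L = D + 27.7·(cos 127.6°, sin 127.6°) = (28.96, 18.34). So L.y = 18.34.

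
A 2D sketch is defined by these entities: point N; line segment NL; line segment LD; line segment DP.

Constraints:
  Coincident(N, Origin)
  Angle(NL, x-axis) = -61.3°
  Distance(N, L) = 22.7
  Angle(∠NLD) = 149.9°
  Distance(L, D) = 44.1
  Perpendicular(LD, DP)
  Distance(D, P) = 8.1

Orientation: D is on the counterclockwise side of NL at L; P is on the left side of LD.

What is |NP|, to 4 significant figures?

63.82

N is at the origin; NL runs at -61.3° with length 22.7, so L = 22.7·(cos -61.3°, sin -61.3°) = (10.90, -19.91). ∠NLD = 149.9°, so LD runs at -61.3° + (180° − 149.9°) = -31.20° from the x-axis; with |LD| = 44.1, D = L + 44.1·(cos -31.20°, sin -31.20°) = (48.62, -42.76). LD is perpendicular to DP; with |DP| = 8.1 on the left of LD, P = D + 8.1·(0.5180, 0.8554) = (52.82, -35.83). Then |NP| = |P − N| = 63.82.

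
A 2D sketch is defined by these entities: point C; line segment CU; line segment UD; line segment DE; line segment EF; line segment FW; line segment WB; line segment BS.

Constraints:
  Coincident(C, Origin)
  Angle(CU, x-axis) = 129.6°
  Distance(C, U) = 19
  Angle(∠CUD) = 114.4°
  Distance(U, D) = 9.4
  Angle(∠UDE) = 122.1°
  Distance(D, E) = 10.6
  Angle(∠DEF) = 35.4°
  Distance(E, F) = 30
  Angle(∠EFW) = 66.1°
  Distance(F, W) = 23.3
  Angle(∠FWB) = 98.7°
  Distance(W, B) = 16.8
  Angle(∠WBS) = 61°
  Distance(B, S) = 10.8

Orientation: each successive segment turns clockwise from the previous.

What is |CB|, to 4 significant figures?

36.01

C is at the origin; CU runs at 129.6° with length 19.0, so U = (-12.11, 14.64). ∠CUD = 114.4° gives UD at 64.00° from the x-axis; with |UD| = 9.4, D = (-7.990, 23.09). ∠UDE = 122.1° gives DE at 6.100° from the x-axis; with |DE| = 10.6, E = (2.550, 24.21). ∠DEF = 35.4° gives EF at -138.5° from the x-axis; with |EF| = 30.0, F = (-19.92, 4.336). ∠EFW = 66.1° gives FW at 107.6° from the x-axis; with |FW| = 23.3, W = (-26.96, 26.55). ∠FWB = 98.7° gives WB at 26.30° from the x-axis; with |WB| = 16.8, B = (-11.90, 33.99). Then |CB| = |B − C| = 36.01.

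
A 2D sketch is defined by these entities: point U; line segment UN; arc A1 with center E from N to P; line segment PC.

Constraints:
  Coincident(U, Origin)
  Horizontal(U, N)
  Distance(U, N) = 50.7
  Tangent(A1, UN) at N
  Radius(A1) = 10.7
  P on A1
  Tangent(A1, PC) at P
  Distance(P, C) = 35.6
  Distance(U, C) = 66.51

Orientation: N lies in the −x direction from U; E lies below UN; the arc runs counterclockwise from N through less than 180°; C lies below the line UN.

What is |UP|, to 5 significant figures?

62.341

Checks: U = (0.00, 0.00) ✓; |EP| = 10.70 ✓; ∠(EP, PC) = 90.00° ✓; |PC| = 35.60 ✓; |UC| = 66.51 ✓.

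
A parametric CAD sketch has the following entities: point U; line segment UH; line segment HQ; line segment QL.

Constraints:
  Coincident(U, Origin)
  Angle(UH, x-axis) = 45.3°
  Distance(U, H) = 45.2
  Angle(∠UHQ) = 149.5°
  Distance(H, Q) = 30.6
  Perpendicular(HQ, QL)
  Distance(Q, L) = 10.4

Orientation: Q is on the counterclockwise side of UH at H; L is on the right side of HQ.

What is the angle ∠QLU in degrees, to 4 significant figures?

64.39°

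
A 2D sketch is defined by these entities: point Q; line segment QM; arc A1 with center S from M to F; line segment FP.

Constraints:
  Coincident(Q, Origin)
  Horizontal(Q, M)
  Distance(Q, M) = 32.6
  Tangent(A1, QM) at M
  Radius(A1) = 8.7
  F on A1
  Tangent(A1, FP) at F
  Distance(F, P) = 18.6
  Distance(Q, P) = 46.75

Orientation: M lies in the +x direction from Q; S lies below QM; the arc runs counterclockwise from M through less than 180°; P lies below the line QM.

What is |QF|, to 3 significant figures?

29.2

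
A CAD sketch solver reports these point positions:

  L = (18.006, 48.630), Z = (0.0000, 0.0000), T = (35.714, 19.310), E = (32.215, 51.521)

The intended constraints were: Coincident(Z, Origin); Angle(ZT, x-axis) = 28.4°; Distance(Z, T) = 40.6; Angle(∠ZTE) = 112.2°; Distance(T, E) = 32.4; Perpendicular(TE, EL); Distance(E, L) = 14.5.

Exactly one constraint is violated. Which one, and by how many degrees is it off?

Perpendicular(TE, EL) — off by 5.30°.

Z = (0.00, 0.00) ✓; ZT at 28.40° ✓; |ZT| = 40.60 ✓; ∠ZTE = 112.2° ✓; |TE| = 32.40 ✓; ∠(TE, EL) = 95.30° ✗; |EL| = 14.50 ✓.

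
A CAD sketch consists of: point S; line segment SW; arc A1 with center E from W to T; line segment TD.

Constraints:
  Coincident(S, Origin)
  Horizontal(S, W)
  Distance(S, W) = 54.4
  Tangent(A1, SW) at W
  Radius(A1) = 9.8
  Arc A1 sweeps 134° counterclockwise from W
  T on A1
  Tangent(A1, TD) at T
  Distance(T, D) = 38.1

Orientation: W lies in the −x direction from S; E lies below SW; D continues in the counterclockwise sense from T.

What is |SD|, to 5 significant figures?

56.224

On A1, W sits at bearing 90° from E; a 134° counterclockwise sweep puts T at bearing 224°, so T = E + 9.8·(cos 224°, sin 224°) = (-61.450, -16.608). The tangent condition forces ET to be normal to TD, so TD runs along (−sin 224°, cos 224°); with |TD| = 38.1, D = (-34.983, -44.014). Then |SD| = |D − S| = 56.224.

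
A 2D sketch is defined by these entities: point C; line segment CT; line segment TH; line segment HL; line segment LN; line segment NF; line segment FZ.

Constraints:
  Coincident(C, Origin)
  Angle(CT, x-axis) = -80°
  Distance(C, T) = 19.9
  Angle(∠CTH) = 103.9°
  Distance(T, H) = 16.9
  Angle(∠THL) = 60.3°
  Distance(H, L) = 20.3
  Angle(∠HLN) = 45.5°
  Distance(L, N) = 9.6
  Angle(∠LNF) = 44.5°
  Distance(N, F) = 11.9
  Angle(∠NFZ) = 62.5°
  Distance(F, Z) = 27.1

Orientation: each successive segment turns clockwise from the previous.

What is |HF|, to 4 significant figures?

14.48

∠HLN = 45.5° gives LN at -50.30° from the x-axis; with |LN| = 9.6, N = (-3.812, -13.63). ∠LNF = 44.5° gives NF at 174.2° from the x-axis; with |NF| = 11.9, F = (-15.65, -12.43). Then |HF| = |F − H| = 14.48.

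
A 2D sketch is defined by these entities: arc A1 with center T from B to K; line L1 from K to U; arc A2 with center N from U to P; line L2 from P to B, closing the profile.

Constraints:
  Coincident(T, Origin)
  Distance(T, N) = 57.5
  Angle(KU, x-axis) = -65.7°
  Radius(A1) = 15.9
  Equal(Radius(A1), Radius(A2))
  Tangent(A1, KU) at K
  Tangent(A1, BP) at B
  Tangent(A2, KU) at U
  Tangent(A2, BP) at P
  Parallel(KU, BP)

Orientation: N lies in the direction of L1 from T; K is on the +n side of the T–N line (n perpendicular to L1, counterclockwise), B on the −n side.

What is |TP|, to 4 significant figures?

59.66

The slot axis is L1's direction at -65.7°, so u = (cos -65.7°, sin -65.7°) = (0.4115, -0.9114) and n = (−sin -65.7°, cos -65.7°) = (0.9114, 0.4115). T is at the origin and N lies 57.5 along u from T, so N = 57.5·u = (23.66, -52.41). Tangency of A1 to both parallel lines with radius 15.9 puts K and B at T ± 15.9·n: K = (14.49, 6.543), B = (-14.49, -6.543). Equal radii place U and P the same way about N: U = N + 15.9·n = (38.15, -45.86), P = N − 15.9·n = (9.171, -58.95). Then |TP| = |P − T| = 59.66.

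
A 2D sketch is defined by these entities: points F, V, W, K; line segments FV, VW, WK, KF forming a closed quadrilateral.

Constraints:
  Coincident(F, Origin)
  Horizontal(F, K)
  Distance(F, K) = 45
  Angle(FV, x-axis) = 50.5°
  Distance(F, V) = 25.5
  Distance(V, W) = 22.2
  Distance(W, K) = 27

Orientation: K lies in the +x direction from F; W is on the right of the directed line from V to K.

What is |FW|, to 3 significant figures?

18.3

Checks: |VW| = 22.20 ✓; |WK| = 27.00 ✓.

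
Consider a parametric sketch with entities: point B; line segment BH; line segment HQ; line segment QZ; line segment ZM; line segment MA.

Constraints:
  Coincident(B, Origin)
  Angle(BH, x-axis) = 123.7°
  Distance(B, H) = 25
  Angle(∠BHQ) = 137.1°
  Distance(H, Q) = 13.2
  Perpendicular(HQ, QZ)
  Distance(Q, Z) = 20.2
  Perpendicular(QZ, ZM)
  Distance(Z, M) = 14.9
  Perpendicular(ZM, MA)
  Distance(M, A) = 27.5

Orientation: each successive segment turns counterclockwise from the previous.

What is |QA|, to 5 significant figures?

16.592

QZ ⟂ ZM, so ZM runs at -13.400°; with |ZM| = 14.9, M = (-16.899, 0.75481). ZM ⟂ MA, so MA runs at 76.600°; with |MA| = 27.5, A = (-10.526, 27.506). Then |QA| = |A − Q| = 16.592.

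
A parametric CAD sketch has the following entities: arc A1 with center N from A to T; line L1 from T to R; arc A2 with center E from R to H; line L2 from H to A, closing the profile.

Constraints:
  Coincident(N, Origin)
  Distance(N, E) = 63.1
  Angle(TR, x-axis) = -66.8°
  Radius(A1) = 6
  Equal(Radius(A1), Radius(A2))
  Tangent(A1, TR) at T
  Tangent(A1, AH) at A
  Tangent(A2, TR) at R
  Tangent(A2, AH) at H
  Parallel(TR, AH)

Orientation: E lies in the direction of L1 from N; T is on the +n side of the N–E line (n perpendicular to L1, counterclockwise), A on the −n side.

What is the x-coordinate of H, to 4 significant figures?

19.34

Tangency of A1 to both parallel lines with radius 6.0 puts T and A at N ± 6.0·n: T = (5.515, 2.364), A = (-5.515, -2.364). Equal radii place R and H the same way about E: R = E + 6.0·n = (30.37, -55.63), H = E − 6.0·n = (19.34, -60.36). So H.x = 19.34.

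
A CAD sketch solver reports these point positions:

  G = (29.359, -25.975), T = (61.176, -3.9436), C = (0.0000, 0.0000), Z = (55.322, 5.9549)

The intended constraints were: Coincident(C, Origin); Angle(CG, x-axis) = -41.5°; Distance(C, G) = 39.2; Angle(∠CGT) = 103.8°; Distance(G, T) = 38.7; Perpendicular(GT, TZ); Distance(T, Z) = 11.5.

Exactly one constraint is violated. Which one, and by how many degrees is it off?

Perpendicular(GT, TZ) — off by 4.10°.

C = (0.00, 0.00) ✓; CG at -41.50° ✓; |CG| = 39.20 ✓; ∠CGT = 103.8° ✓; |GT| = 38.70 ✓; ∠(GT, TZ) = 85.90° ✗; |TZ| = 11.50 ✓.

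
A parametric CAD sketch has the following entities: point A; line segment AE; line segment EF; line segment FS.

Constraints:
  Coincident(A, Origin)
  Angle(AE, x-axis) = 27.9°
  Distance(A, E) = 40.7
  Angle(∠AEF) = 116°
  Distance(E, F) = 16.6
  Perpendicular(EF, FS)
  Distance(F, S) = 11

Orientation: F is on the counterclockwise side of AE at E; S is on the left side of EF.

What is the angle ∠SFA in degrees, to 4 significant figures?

43.27°

A is at the origin; AE runs at 27.9° with length 40.7, so E = 40.7·(cos 27.9°, sin 27.9°) = (35.97, 19.04). ∠AEF = 116.0°, so EF runs at 27.9° + (180° − 116.0°) = 91.90° from the x-axis; with |EF| = 16.6, F = E + 16.6·(cos 91.90°, sin 91.90°) = (35.42, 35.64). EF ⟂ FS; with |FS| = 11.0 on the left of EF, S = F + 11.0·(-0.9995, -0.03316) = (24.42, 35.27). Then cos ∠SFA = FS·FA / (|FS||FA|), giving 43.27°.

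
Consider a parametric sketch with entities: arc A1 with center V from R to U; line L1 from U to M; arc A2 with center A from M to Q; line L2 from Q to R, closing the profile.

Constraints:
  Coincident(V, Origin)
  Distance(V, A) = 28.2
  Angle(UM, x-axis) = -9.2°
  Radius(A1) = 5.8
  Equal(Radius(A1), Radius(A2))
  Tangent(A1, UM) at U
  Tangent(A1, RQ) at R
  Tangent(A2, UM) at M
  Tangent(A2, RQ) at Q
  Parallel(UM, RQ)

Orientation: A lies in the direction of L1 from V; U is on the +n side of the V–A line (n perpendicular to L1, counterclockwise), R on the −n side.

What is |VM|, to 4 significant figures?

28.79

The slot axis is L1's direction at -9.2°, so u = (cos -9.2°, sin -9.2°) = (0.9871, -0.1599) and n = (−sin -9.2°, cos -9.2°) = (0.1599, 0.9871). V is at the origin and A lies 28.2 along u from V, so A = 28.2·u = (27.84, -4.509). Tangency of A1 to both parallel lines with radius 5.8 puts U and R at V ± 5.8·n: U = (0.9273, 5.725), R = (-0.9273, -5.725). Equal radii place M and Q the same way about A: M = A + 5.8·n = (28.76, 1.217), Q = A − 5.8·n = (26.91, -10.23). Then |VM| = |M − V| = 28.79.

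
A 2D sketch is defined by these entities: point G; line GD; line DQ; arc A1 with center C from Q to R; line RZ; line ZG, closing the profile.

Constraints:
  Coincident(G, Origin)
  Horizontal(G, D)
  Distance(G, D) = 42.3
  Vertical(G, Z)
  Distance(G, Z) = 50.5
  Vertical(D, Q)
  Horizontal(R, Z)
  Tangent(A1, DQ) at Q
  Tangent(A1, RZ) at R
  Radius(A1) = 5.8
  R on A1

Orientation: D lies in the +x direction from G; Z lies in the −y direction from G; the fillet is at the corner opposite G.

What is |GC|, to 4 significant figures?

57.71

G is at the origin; G and D share the same y with |GD| = 42.3 and D on the +x side, so D = (42.30, 0.000). G and Z share the same x with |GZ| = 50.5 and Z on the −y side, so Z = (0.000, -50.50). The virtual corner opposite G is at (42.30, -50.50). The tangent condition forces CQ to be normal to DQ and the tangent condition forces CR to be normal to RZ, with radius 5.8, so the center C sits 5.8 in from both sides at C = (36.50, -44.70). Then |GC| = |C − G| = 57.71.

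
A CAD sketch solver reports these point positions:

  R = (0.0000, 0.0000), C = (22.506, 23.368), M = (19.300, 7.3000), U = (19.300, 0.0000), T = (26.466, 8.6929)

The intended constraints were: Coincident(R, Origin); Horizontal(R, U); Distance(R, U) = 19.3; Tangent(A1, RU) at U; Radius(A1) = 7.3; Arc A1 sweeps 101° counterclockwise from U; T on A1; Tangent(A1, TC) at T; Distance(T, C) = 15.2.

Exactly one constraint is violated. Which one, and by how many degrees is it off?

Tangent(A1, TC) at T — off by 4.10°.

R = (0.00, 0.00) ✓; R.y = 0.00, U.y = 0.00 ✓; |RU| = 19.30 ✓; ∠(MU, UR) = 90.00° ✓; |MU| = 7.300 ✓; bearing(M→T) − bearing(M→U) = 101.0° ✓; |MT| = 7.300 ✓; ∠(MT, TC) = 85.90° ✗; |TC| = 15.20 ✓.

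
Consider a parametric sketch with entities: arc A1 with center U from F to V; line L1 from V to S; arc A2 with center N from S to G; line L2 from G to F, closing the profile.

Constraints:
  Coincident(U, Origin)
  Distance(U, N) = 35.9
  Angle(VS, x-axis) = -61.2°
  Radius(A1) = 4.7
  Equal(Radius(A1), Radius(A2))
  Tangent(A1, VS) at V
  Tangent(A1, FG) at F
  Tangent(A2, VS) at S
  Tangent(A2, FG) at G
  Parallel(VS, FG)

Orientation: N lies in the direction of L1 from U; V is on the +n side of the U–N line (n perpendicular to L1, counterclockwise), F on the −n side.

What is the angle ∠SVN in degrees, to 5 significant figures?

7.4587°

The slot axis is L1's direction at -61.2°, so u = (cos -61.2°, sin -61.2°) = (0.48175, -0.87631) and n = (−sin -61.2°, cos -61.2°) = (0.87631, 0.48175). U is at the origin and N lies 35.9 along u from U, so N = 35.9·u = (17.295, -31.459). Tangency of A1 to both parallel lines with radius 4.7 puts V and F at U ± 4.7·n: V = (4.1186, 2.2642), F = (-4.1186, -2.2642). Equal radii place S and G the same way about N: S = N + 4.7·n = (21.414, -29.195), G = N − 4.7·n = (13.176, -33.724). Then cos ∠SVN = VS·VN / (|VS||VN|), giving 7.4587°.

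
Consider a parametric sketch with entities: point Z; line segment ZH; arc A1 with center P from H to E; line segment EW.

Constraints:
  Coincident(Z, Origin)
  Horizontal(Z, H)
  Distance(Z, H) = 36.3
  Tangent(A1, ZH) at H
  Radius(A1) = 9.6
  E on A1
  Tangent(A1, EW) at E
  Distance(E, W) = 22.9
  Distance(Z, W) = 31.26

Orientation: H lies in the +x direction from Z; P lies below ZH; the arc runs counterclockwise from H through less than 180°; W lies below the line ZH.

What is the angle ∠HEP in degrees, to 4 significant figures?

58.16°

Checks: |PE| = 9.600 ✓; ∠(PE, EW) = 90.00° ✓; |EW| = 22.90 ✓; |ZW| = 31.26 ✓.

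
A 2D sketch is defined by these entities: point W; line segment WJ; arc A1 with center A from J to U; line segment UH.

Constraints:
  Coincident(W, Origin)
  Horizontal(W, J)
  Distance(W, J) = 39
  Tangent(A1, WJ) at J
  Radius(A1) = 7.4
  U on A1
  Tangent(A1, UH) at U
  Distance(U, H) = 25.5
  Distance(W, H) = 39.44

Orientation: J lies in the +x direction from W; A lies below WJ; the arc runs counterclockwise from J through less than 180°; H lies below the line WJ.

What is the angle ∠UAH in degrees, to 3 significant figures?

73.8°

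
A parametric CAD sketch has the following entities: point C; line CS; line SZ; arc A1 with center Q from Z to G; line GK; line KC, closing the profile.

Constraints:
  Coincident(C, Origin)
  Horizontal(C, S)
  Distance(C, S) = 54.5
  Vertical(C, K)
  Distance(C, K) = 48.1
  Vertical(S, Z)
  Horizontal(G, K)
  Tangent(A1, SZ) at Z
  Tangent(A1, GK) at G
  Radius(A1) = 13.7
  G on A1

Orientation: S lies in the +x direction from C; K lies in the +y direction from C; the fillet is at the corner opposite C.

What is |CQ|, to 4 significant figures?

53.37

C and K share the same x with |CK| = 48.1 and K on the +y side, so K = (0.000, 48.10). The virtual corner opposite C is at (54.50, 48.10). A1 meets SZ tangentially, so QZ is at right angles to SZ and tangency of A1 to GK means the radius QG is perpendicular to GK, with radius 13.7, so the center Q sits 13.7 in from both sides at Q = (40.80, 34.40). Then |CQ| = |Q − C| = 53.37.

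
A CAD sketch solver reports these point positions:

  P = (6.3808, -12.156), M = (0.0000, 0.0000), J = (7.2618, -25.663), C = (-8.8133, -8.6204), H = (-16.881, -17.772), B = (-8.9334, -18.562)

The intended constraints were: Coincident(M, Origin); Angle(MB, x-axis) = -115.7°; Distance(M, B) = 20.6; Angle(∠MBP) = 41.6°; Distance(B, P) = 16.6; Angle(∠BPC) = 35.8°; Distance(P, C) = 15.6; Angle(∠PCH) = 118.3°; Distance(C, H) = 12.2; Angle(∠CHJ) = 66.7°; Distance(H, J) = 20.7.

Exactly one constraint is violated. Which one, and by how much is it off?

Distance(H, J) = 20.7 — off by 4.70.

M = (0.00, 0.00) ✓; MB at -115.7° ✓; |MB| = 20.60 ✓; ∠MBP = 41.60° ✓; |BP| = 16.60 ✓; ∠BPC = 35.80° ✓; |PC| = 15.60 ✓; ∠PCH = 118.3° ✓; |CH| = 12.20 ✓; ∠CHJ = 66.70° ✓; |HJ| = 25.40 ✗.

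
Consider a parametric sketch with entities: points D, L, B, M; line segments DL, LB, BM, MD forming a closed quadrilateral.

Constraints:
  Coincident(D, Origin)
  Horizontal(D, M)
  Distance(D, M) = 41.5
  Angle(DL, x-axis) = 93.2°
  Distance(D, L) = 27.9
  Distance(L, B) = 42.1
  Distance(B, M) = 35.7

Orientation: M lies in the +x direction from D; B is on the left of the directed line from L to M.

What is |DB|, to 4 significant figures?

53.45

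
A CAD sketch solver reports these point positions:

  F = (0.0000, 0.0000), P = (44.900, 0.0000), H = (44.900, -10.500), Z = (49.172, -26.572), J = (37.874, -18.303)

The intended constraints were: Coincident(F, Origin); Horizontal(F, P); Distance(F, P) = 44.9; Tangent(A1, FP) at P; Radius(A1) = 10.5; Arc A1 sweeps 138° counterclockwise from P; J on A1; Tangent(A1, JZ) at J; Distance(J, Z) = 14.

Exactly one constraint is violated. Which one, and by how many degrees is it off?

Tangent(A1, JZ) at J — off by 5.80°.

F = (0.00, 0.00) ✓; F.y = 0.00, P.y = 0.00 ✓; |FP| = 44.90 ✓; ∠(HP, PF) = 90.00° ✓; |HP| = 10.50 ✓; bearing(H→J) − bearing(H→P) = 138.0° ✓; |HJ| = 10.50 ✓; ∠(HJ, JZ) = 84.20° ✗; |JZ| = 14.00 ✓.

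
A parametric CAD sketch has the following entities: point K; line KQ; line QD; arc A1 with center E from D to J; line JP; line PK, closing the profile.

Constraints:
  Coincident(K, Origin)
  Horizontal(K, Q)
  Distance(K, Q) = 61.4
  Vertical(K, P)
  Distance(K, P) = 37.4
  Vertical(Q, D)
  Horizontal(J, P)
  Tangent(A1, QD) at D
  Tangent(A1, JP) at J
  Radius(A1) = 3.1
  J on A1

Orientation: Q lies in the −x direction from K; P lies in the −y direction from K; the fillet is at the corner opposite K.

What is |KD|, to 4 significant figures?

70.33

The virtual corner opposite K is at (-61.40, -37.40). Since A1 is tangent to QD there, ED ⟂ QD and the tangent condition forces EJ to be normal to JP, with radius 3.1, so the center E sits 3.1 in from both sides at E = (-58.30, -34.30). That places the tangent points at D = (-61.40, -34.30) on QD and J = (-58.30, -37.40) on JP. Then |KD| = |D − K| = 70.33.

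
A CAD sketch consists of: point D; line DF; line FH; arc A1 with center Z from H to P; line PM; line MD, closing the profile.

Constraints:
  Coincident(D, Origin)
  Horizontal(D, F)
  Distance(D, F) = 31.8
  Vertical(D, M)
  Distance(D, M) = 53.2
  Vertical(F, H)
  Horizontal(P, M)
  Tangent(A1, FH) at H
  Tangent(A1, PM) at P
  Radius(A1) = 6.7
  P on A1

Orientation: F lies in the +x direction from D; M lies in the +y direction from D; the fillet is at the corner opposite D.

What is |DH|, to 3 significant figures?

56.3

The virtual corner opposite D is at (31.8, 53.2). Tangency of A1 to FH means the radius ZH is perpendicular to FH and the tangent condition forces ZP to be normal to PM, with radius 6.7, so the center Z sits 6.7 in from both sides at Z = (25.1, 46.5). That places the tangent points at H = (31.8, 46.5) on FH and P = (25.1, 53.2) on PM. Then |DH| = |H − D| = 56.3.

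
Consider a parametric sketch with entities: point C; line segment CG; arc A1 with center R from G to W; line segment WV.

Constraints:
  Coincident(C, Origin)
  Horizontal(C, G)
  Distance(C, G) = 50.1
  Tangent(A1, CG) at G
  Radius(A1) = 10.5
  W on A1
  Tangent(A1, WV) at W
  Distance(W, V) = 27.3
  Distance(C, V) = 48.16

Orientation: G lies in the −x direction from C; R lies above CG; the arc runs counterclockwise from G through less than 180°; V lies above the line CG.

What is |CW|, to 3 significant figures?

40.7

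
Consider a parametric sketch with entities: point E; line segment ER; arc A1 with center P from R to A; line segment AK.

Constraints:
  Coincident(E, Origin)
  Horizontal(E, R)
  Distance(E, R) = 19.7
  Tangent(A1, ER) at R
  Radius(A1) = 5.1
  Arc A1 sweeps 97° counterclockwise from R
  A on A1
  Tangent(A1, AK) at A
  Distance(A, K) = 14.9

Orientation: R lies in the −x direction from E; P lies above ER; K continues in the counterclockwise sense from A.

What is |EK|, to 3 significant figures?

26.3

E is at the origin; E and R share the same y with |ER| = 19.7 and R on the −x side, so R = (-19.7, 0.00). The tangent condition forces PR to be normal to ER, so P = R + (0, 5.1) = (-19.7, 5.10). On A1, R sits at bearing -90° from P; a 97° counterclockwise sweep puts A at bearing 7°, so A = P + 5.1·(cos 7°, sin 7°) = (-14.6, 5.72). The tangent condition forces PA to be normal to AK, so AK runs along (−sin 7°, cos 7°); with |AK| = 14.9, K = (-16.5, 20.5). Then |EK| = |K − E| = 26.3.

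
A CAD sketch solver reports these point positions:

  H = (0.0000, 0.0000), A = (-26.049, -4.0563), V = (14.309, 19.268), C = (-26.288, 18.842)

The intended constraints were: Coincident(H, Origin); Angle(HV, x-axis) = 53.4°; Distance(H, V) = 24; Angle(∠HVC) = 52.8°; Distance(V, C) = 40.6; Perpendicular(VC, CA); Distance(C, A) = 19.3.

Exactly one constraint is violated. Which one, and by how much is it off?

Distance(C, A) = 19.3 — off by 3.60.

H = (0.00, 0.00) ✓; HV at 53.40° ✓; |HV| = 24.00 ✓; ∠HVC = 52.80° ✓; |VC| = 40.60 ✓; ∠(VC, CA) = 90.00° ✓; |CA| = 22.90 ✗.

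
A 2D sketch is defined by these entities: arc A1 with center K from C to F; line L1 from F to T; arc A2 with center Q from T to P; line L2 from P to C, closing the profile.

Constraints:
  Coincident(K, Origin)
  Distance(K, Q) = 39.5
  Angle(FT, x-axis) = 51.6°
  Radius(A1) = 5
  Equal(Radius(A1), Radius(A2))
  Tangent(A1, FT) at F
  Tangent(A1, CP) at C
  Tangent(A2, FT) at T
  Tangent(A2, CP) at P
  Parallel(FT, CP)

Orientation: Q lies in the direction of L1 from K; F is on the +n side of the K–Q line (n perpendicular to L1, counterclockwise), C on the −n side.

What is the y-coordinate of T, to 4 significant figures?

34.06

The slot axis is L1's direction at 51.6°, so u = (cos 51.6°, sin 51.6°) = (0.6211, 0.7837) and n = (−sin 51.6°, cos 51.6°) = (-0.7837, 0.6211). K is at the origin and Q lies 39.5 along u from K, so Q = 39.5·u = (24.54, 30.96). Tangency of A1 to both parallel lines with radius 5.0 puts F and C at K ± 5.0·n: F = (-3.918, 3.106), C = (3.918, -3.106). Equal radii place T and P the same way about Q: T = Q + 5.0·n = (20.62, 34.06), P = Q − 5.0·n = (28.45, 27.85). So T.y = 34.06.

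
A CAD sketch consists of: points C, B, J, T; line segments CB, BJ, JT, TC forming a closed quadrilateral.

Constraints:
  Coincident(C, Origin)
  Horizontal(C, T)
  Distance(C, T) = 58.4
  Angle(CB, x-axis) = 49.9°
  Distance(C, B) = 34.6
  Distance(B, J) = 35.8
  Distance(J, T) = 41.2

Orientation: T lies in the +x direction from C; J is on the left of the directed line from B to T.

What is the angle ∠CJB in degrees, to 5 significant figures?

12.699°

Checks: |BJ| = 35.80 ✓; |JT| = 41.20 ✓.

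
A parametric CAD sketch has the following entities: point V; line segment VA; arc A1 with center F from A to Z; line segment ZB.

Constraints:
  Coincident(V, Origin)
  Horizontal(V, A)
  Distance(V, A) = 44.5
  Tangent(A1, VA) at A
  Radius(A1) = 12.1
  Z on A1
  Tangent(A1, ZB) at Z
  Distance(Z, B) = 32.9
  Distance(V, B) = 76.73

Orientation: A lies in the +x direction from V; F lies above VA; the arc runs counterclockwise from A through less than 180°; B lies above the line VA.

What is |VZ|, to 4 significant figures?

56.80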